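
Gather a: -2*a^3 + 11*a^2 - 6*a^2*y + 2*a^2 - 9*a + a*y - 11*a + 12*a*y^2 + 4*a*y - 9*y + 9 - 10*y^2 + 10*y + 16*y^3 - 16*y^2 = -2*a^3 + a^2*(13 - 6*y) + a*(12*y^2 + 5*y - 20) + 16*y^3 - 26*y^2 + y + 9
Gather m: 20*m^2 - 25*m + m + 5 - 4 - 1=20*m^2 - 24*m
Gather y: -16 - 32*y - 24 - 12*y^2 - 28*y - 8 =-12*y^2 - 60*y - 48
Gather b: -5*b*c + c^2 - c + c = -5*b*c + c^2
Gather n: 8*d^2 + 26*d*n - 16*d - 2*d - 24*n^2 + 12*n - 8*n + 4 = 8*d^2 - 18*d - 24*n^2 + n*(26*d + 4) + 4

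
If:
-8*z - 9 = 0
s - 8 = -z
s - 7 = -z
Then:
No Solution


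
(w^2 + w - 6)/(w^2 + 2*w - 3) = (w - 2)/(w - 1)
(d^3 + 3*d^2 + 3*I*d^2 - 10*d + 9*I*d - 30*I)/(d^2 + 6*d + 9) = (d^3 + 3*d^2*(1 + I) + d*(-10 + 9*I) - 30*I)/(d^2 + 6*d + 9)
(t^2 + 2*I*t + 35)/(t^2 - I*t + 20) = (t + 7*I)/(t + 4*I)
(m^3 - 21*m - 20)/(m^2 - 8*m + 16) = (m^3 - 21*m - 20)/(m^2 - 8*m + 16)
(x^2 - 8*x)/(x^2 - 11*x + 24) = x/(x - 3)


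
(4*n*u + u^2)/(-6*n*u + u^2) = (4*n + u)/(-6*n + u)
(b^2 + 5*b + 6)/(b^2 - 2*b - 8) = (b + 3)/(b - 4)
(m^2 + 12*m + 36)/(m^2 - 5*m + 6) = (m^2 + 12*m + 36)/(m^2 - 5*m + 6)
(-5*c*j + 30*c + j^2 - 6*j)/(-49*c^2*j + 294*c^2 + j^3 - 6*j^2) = (5*c - j)/(49*c^2 - j^2)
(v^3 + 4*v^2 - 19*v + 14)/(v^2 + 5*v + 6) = (v^3 + 4*v^2 - 19*v + 14)/(v^2 + 5*v + 6)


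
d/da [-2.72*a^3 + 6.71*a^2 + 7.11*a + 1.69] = -8.16*a^2 + 13.42*a + 7.11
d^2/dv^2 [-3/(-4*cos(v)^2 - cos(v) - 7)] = 3*(-64*sin(v)^4 - 79*sin(v)^2 + 22*cos(v) - 3*cos(3*v) + 89)/(-4*sin(v)^2 + cos(v) + 11)^3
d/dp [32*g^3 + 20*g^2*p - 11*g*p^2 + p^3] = 20*g^2 - 22*g*p + 3*p^2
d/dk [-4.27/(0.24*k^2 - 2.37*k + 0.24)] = (2.0496*k - 10.1199)/(0.24*k^2 - 2.37*k + 0.24)^2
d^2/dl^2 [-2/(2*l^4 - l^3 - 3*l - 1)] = 4*(3*l*(4*l - 1)*(-2*l^4 + l^3 + 3*l + 1) + (-8*l^3 + 3*l^2 + 3)^2)/(-2*l^4 + l^3 + 3*l + 1)^3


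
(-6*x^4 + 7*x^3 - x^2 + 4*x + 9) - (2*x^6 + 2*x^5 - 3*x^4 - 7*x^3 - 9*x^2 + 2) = -2*x^6 - 2*x^5 - 3*x^4 + 14*x^3 + 8*x^2 + 4*x + 7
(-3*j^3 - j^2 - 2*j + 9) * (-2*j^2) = 6*j^5 + 2*j^4 + 4*j^3 - 18*j^2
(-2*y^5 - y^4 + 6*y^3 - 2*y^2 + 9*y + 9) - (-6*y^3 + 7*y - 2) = -2*y^5 - y^4 + 12*y^3 - 2*y^2 + 2*y + 11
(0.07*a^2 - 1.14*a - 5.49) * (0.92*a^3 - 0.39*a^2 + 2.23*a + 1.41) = 0.0644*a^5 - 1.0761*a^4 - 4.4501*a^3 - 0.3024*a^2 - 13.8501*a - 7.7409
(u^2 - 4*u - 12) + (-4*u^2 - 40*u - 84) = -3*u^2 - 44*u - 96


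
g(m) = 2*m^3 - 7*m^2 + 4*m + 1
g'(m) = 6*m^2 - 14*m + 4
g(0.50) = 1.50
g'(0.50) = -1.50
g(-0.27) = -0.63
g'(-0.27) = 8.22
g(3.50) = 15.00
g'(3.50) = 28.50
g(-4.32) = -308.16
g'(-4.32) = 176.45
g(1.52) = -2.07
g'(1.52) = -3.42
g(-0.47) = -2.63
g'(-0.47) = 11.91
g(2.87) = 2.10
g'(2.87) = 13.24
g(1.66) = -2.50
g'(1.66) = -2.71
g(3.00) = 4.00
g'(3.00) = 16.00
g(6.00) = 205.00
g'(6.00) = 136.00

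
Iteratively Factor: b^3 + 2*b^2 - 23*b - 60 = (b + 3)*(b^2 - b - 20) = (b - 5)*(b + 3)*(b + 4)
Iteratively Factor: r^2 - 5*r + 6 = (r - 3)*(r - 2)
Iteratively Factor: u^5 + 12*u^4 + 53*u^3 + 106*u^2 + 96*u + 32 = (u + 4)*(u^4 + 8*u^3 + 21*u^2 + 22*u + 8) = (u + 4)^2*(u^3 + 4*u^2 + 5*u + 2) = (u + 2)*(u + 4)^2*(u^2 + 2*u + 1) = (u + 1)*(u + 2)*(u + 4)^2*(u + 1)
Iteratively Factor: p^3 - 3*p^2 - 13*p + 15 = (p - 1)*(p^2 - 2*p - 15) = (p - 5)*(p - 1)*(p + 3)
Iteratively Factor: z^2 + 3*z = (z + 3)*(z)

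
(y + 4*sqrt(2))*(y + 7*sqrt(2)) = y^2 + 11*sqrt(2)*y + 56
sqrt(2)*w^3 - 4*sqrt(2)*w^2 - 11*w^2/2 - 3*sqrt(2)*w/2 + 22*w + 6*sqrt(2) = (w - 4)*(w - 3*sqrt(2))*(sqrt(2)*w + 1/2)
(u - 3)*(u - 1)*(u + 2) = u^3 - 2*u^2 - 5*u + 6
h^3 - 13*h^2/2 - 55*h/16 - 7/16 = (h - 7)*(h + 1/4)^2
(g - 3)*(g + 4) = g^2 + g - 12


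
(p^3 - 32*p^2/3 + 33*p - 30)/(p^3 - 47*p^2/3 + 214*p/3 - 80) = (p - 3)/(p - 8)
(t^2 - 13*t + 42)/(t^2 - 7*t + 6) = (t - 7)/(t - 1)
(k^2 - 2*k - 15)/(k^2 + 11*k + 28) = (k^2 - 2*k - 15)/(k^2 + 11*k + 28)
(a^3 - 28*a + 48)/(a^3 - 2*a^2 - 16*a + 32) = (a + 6)/(a + 4)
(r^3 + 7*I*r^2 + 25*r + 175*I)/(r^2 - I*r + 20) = (r^2 + 12*I*r - 35)/(r + 4*I)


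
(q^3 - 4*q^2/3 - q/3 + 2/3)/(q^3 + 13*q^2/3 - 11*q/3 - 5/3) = (3*q^2 - q - 2)/(3*q^2 + 16*q + 5)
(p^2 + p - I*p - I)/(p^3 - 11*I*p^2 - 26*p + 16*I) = (p + 1)/(p^2 - 10*I*p - 16)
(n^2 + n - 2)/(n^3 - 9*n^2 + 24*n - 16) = (n + 2)/(n^2 - 8*n + 16)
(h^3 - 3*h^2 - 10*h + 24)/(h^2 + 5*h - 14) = (h^2 - h - 12)/(h + 7)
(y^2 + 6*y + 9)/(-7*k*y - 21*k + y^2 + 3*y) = (y + 3)/(-7*k + y)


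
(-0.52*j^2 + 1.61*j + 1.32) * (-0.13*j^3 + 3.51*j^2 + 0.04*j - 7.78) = 0.0676*j^5 - 2.0345*j^4 + 5.4587*j^3 + 8.7432*j^2 - 12.473*j - 10.2696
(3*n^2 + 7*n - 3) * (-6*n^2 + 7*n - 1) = -18*n^4 - 21*n^3 + 64*n^2 - 28*n + 3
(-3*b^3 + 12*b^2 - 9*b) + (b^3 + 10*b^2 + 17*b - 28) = -2*b^3 + 22*b^2 + 8*b - 28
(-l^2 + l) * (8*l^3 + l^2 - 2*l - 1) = -8*l^5 + 7*l^4 + 3*l^3 - l^2 - l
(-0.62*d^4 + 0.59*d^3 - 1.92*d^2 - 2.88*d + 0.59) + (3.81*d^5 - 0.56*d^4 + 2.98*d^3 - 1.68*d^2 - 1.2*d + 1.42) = 3.81*d^5 - 1.18*d^4 + 3.57*d^3 - 3.6*d^2 - 4.08*d + 2.01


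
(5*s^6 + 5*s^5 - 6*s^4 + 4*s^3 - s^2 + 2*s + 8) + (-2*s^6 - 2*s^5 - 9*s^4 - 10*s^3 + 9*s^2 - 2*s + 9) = 3*s^6 + 3*s^5 - 15*s^4 - 6*s^3 + 8*s^2 + 17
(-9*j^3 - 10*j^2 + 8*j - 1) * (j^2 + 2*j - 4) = -9*j^5 - 28*j^4 + 24*j^3 + 55*j^2 - 34*j + 4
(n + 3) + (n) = 2*n + 3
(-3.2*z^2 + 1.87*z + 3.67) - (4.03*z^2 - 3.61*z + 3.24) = -7.23*z^2 + 5.48*z + 0.43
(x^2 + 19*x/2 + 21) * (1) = x^2 + 19*x/2 + 21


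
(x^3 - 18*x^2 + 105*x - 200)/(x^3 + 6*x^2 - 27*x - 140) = (x^2 - 13*x + 40)/(x^2 + 11*x + 28)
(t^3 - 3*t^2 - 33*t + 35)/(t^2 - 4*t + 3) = (t^2 - 2*t - 35)/(t - 3)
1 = 1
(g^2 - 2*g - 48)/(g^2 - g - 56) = (g + 6)/(g + 7)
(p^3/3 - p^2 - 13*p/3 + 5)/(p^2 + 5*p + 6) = (p^2 - 6*p + 5)/(3*(p + 2))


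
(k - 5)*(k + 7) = k^2 + 2*k - 35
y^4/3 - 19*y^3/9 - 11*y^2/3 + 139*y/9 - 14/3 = (y/3 + 1)*(y - 7)*(y - 2)*(y - 1/3)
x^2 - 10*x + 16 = (x - 8)*(x - 2)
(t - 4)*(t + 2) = t^2 - 2*t - 8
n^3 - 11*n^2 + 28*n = n*(n - 7)*(n - 4)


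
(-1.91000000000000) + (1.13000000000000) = -0.780000000000000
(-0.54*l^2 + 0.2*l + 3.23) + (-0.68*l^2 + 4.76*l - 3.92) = -1.22*l^2 + 4.96*l - 0.69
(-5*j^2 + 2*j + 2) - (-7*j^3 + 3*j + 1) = 7*j^3 - 5*j^2 - j + 1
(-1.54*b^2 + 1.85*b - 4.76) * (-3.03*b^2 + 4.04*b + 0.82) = 4.6662*b^4 - 11.8271*b^3 + 20.634*b^2 - 17.7134*b - 3.9032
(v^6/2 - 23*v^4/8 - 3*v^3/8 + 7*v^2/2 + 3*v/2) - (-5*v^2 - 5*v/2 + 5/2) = v^6/2 - 23*v^4/8 - 3*v^3/8 + 17*v^2/2 + 4*v - 5/2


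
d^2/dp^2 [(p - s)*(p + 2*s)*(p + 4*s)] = 6*p + 10*s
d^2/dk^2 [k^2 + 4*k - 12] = 2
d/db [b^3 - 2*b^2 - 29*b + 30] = 3*b^2 - 4*b - 29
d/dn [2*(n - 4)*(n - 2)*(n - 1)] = 6*n^2 - 28*n + 28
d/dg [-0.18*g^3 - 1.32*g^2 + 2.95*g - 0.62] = -0.54*g^2 - 2.64*g + 2.95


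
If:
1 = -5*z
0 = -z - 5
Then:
No Solution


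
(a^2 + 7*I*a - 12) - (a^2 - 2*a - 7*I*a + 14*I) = 2*a + 14*I*a - 12 - 14*I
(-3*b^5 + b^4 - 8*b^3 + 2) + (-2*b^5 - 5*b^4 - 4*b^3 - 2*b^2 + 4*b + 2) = -5*b^5 - 4*b^4 - 12*b^3 - 2*b^2 + 4*b + 4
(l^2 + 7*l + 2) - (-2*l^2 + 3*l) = 3*l^2 + 4*l + 2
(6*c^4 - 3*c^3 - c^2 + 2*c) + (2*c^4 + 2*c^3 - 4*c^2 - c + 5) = 8*c^4 - c^3 - 5*c^2 + c + 5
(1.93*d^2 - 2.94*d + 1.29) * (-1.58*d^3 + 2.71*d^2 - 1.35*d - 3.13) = -3.0494*d^5 + 9.8755*d^4 - 12.6111*d^3 + 1.424*d^2 + 7.4607*d - 4.0377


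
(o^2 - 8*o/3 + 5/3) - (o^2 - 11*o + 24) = 25*o/3 - 67/3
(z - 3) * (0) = 0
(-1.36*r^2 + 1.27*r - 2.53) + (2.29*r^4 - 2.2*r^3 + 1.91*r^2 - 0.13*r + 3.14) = 2.29*r^4 - 2.2*r^3 + 0.55*r^2 + 1.14*r + 0.61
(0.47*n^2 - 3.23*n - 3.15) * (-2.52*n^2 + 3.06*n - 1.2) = -1.1844*n^4 + 9.5778*n^3 - 2.5098*n^2 - 5.763*n + 3.78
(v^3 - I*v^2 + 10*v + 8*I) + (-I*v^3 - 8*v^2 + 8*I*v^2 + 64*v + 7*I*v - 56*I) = v^3 - I*v^3 - 8*v^2 + 7*I*v^2 + 74*v + 7*I*v - 48*I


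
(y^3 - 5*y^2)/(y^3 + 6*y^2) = (y - 5)/(y + 6)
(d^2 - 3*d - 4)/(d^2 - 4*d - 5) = (d - 4)/(d - 5)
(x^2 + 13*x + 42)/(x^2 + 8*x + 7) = (x + 6)/(x + 1)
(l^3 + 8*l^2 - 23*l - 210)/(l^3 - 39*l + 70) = (l + 6)/(l - 2)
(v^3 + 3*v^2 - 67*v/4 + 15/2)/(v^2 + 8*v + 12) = (v^2 - 3*v + 5/4)/(v + 2)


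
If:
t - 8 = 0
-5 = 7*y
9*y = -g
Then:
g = 45/7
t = 8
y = -5/7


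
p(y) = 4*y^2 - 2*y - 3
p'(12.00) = 94.00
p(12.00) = 549.00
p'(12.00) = 94.00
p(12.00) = 549.00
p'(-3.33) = -28.64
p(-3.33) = 48.02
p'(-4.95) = -41.60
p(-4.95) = 104.91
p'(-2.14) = -19.12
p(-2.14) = 19.60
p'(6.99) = 53.92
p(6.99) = 178.46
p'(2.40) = 17.20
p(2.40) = 15.24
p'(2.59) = 18.72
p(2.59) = 18.65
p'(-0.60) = -6.80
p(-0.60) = -0.36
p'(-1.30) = -12.40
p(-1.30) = 6.36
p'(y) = 8*y - 2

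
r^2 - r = r*(r - 1)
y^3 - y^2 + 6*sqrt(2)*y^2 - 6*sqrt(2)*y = y*(y - 1)*(y + 6*sqrt(2))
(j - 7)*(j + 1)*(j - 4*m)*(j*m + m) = j^4*m - 4*j^3*m^2 - 5*j^3*m + 20*j^2*m^2 - 13*j^2*m + 52*j*m^2 - 7*j*m + 28*m^2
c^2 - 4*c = c*(c - 4)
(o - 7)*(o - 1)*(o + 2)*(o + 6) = o^4 - 45*o^2 - 40*o + 84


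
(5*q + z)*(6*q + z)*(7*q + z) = 210*q^3 + 107*q^2*z + 18*q*z^2 + z^3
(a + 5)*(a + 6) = a^2 + 11*a + 30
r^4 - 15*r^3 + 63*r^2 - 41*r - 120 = (r - 8)*(r - 5)*(r - 3)*(r + 1)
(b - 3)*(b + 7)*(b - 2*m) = b^3 - 2*b^2*m + 4*b^2 - 8*b*m - 21*b + 42*m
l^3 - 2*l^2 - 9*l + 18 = (l - 3)*(l - 2)*(l + 3)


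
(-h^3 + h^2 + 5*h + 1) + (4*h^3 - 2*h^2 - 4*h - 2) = 3*h^3 - h^2 + h - 1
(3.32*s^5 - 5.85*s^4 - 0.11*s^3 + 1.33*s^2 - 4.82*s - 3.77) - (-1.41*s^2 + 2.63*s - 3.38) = 3.32*s^5 - 5.85*s^4 - 0.11*s^3 + 2.74*s^2 - 7.45*s - 0.39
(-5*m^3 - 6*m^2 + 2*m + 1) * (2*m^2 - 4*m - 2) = -10*m^5 + 8*m^4 + 38*m^3 + 6*m^2 - 8*m - 2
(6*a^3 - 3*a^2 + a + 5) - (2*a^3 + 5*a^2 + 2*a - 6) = 4*a^3 - 8*a^2 - a + 11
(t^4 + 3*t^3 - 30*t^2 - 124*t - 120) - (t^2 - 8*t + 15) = t^4 + 3*t^3 - 31*t^2 - 116*t - 135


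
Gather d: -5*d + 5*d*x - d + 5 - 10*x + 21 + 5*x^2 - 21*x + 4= d*(5*x - 6) + 5*x^2 - 31*x + 30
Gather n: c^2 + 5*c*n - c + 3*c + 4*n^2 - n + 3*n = c^2 + 2*c + 4*n^2 + n*(5*c + 2)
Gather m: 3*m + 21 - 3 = 3*m + 18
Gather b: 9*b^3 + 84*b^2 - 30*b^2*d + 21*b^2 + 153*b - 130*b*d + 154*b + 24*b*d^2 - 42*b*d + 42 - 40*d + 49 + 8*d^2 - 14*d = 9*b^3 + b^2*(105 - 30*d) + b*(24*d^2 - 172*d + 307) + 8*d^2 - 54*d + 91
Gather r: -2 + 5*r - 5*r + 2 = 0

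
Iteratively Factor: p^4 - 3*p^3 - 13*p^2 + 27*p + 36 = (p + 1)*(p^3 - 4*p^2 - 9*p + 36) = (p + 1)*(p + 3)*(p^2 - 7*p + 12) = (p - 3)*(p + 1)*(p + 3)*(p - 4)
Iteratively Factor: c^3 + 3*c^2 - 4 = (c + 2)*(c^2 + c - 2) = (c + 2)^2*(c - 1)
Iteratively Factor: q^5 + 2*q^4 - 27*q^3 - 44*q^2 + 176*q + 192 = (q - 3)*(q^4 + 5*q^3 - 12*q^2 - 80*q - 64) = (q - 3)*(q + 4)*(q^3 + q^2 - 16*q - 16) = (q - 3)*(q + 1)*(q + 4)*(q^2 - 16) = (q - 3)*(q + 1)*(q + 4)^2*(q - 4)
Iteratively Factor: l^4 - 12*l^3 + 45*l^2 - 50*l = (l)*(l^3 - 12*l^2 + 45*l - 50) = l*(l - 5)*(l^2 - 7*l + 10) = l*(l - 5)^2*(l - 2)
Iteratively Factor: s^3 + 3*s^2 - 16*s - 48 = (s - 4)*(s^2 + 7*s + 12) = (s - 4)*(s + 4)*(s + 3)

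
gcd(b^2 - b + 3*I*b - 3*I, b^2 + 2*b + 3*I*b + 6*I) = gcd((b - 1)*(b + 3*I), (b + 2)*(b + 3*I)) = b + 3*I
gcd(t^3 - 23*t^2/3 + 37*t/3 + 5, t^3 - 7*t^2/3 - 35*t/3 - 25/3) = t - 5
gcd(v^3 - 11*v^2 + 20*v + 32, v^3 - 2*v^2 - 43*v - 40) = v^2 - 7*v - 8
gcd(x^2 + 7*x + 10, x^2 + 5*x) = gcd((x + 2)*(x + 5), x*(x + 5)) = x + 5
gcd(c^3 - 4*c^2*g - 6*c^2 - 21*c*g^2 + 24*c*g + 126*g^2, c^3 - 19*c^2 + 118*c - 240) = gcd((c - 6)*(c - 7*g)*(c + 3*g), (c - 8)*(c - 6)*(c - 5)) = c - 6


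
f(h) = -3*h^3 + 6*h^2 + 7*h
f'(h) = -9*h^2 + 12*h + 7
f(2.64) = 5.10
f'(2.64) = -24.05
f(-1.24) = 6.27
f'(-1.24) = -21.72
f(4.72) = -148.75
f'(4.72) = -136.87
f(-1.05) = 2.74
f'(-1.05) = -15.52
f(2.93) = -3.44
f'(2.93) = -35.10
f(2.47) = 8.69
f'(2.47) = -18.27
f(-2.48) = 65.30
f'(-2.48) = -78.11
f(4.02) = -69.79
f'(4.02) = -90.20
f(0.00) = 0.00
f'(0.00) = 7.00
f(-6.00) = 822.00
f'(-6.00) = -389.00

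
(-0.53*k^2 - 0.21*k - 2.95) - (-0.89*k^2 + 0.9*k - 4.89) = 0.36*k^2 - 1.11*k + 1.94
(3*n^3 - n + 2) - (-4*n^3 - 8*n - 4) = 7*n^3 + 7*n + 6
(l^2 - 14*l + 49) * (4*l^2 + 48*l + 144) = 4*l^4 - 8*l^3 - 332*l^2 + 336*l + 7056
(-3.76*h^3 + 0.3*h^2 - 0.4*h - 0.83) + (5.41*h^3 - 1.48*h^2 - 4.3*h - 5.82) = 1.65*h^3 - 1.18*h^2 - 4.7*h - 6.65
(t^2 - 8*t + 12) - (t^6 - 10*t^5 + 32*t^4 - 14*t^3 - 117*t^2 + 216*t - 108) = -t^6 + 10*t^5 - 32*t^4 + 14*t^3 + 118*t^2 - 224*t + 120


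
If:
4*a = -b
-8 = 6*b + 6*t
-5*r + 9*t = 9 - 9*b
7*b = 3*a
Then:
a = 0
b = 0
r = -21/5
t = -4/3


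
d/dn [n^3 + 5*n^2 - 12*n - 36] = 3*n^2 + 10*n - 12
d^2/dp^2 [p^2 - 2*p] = 2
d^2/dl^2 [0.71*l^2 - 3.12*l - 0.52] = 1.42000000000000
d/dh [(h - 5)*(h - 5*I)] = 2*h - 5 - 5*I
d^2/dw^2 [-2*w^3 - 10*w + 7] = -12*w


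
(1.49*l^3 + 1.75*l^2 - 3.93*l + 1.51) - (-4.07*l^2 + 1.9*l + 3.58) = 1.49*l^3 + 5.82*l^2 - 5.83*l - 2.07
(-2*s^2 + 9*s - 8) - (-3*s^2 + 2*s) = s^2 + 7*s - 8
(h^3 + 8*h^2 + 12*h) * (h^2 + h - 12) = h^5 + 9*h^4 + 8*h^3 - 84*h^2 - 144*h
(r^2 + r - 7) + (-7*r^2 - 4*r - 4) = -6*r^2 - 3*r - 11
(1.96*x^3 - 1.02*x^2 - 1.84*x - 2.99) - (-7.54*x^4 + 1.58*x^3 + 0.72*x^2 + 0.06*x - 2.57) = 7.54*x^4 + 0.38*x^3 - 1.74*x^2 - 1.9*x - 0.42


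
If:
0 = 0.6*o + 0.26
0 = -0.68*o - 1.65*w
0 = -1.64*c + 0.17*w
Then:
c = 0.02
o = -0.43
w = 0.18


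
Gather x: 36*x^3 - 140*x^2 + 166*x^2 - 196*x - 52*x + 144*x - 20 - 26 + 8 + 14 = 36*x^3 + 26*x^2 - 104*x - 24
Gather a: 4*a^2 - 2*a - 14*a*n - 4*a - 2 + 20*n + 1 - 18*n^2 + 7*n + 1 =4*a^2 + a*(-14*n - 6) - 18*n^2 + 27*n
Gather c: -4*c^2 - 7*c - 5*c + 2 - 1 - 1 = -4*c^2 - 12*c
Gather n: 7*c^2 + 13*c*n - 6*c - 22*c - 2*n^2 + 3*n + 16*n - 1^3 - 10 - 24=7*c^2 - 28*c - 2*n^2 + n*(13*c + 19) - 35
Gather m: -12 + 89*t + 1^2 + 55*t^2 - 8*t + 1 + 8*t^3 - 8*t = 8*t^3 + 55*t^2 + 73*t - 10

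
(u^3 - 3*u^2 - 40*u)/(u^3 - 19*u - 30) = u*(-u^2 + 3*u + 40)/(-u^3 + 19*u + 30)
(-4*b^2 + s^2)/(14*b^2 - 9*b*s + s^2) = (2*b + s)/(-7*b + s)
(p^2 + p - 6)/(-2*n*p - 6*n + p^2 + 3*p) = (p - 2)/(-2*n + p)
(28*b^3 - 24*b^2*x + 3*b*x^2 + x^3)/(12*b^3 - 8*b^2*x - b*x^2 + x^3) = (7*b + x)/(3*b + x)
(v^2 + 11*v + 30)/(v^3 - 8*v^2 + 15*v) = (v^2 + 11*v + 30)/(v*(v^2 - 8*v + 15))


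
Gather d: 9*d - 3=9*d - 3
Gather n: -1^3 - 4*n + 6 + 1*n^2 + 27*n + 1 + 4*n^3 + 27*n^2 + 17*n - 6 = 4*n^3 + 28*n^2 + 40*n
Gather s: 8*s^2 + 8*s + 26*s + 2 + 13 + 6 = 8*s^2 + 34*s + 21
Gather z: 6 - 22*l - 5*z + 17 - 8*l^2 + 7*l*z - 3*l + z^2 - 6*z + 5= -8*l^2 - 25*l + z^2 + z*(7*l - 11) + 28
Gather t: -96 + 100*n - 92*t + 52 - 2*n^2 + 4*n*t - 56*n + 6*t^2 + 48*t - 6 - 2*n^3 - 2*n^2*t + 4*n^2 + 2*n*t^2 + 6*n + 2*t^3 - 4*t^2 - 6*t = -2*n^3 + 2*n^2 + 50*n + 2*t^3 + t^2*(2*n + 2) + t*(-2*n^2 + 4*n - 50) - 50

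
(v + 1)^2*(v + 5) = v^3 + 7*v^2 + 11*v + 5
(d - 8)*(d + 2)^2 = d^3 - 4*d^2 - 28*d - 32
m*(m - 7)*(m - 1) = m^3 - 8*m^2 + 7*m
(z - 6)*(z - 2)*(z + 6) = z^3 - 2*z^2 - 36*z + 72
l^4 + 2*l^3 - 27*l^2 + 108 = (l - 3)^2*(l + 2)*(l + 6)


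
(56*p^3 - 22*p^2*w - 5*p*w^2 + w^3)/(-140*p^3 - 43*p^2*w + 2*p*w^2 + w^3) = (-2*p + w)/(5*p + w)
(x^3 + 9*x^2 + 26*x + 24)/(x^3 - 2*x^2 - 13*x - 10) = (x^2 + 7*x + 12)/(x^2 - 4*x - 5)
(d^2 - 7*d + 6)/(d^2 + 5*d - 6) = (d - 6)/(d + 6)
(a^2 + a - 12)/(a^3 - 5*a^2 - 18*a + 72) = 1/(a - 6)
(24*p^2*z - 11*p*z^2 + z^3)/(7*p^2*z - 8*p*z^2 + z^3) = (24*p^2 - 11*p*z + z^2)/(7*p^2 - 8*p*z + z^2)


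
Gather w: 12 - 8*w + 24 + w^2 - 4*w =w^2 - 12*w + 36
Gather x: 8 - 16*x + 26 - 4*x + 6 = 40 - 20*x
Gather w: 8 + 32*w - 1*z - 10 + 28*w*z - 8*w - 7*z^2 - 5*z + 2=w*(28*z + 24) - 7*z^2 - 6*z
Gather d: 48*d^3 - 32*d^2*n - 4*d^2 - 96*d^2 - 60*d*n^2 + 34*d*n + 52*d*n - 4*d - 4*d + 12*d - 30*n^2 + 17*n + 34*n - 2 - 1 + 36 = 48*d^3 + d^2*(-32*n - 100) + d*(-60*n^2 + 86*n + 4) - 30*n^2 + 51*n + 33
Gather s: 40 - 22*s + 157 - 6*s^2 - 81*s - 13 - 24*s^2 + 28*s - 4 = -30*s^2 - 75*s + 180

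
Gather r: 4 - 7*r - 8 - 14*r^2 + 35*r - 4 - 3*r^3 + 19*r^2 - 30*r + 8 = -3*r^3 + 5*r^2 - 2*r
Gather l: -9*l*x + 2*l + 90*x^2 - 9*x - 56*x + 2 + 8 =l*(2 - 9*x) + 90*x^2 - 65*x + 10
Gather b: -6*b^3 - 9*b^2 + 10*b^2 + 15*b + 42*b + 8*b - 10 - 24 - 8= -6*b^3 + b^2 + 65*b - 42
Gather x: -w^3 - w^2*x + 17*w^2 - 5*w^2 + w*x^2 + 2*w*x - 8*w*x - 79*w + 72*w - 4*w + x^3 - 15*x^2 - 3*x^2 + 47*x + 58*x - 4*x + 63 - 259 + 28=-w^3 + 12*w^2 - 11*w + x^3 + x^2*(w - 18) + x*(-w^2 - 6*w + 101) - 168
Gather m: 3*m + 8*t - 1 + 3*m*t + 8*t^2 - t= m*(3*t + 3) + 8*t^2 + 7*t - 1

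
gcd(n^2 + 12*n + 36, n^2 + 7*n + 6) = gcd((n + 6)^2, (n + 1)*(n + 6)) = n + 6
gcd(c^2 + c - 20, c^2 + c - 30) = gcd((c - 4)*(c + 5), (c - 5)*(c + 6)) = 1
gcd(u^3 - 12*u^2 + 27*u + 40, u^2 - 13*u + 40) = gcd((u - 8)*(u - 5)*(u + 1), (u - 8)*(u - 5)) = u^2 - 13*u + 40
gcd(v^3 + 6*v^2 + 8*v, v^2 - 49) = 1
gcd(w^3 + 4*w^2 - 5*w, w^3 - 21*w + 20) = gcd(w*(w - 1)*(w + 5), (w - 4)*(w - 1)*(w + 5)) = w^2 + 4*w - 5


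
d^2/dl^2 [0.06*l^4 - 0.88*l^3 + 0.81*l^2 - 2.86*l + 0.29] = 0.72*l^2 - 5.28*l + 1.62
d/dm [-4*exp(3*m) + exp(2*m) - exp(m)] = (-12*exp(2*m) + 2*exp(m) - 1)*exp(m)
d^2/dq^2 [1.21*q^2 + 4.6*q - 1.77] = 2.42000000000000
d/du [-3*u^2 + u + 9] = 1 - 6*u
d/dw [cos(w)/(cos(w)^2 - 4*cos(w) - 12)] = (cos(w)^2 + 12)*sin(w)/((cos(w) - 6)^2*(cos(w) + 2)^2)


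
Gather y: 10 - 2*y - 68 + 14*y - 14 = 12*y - 72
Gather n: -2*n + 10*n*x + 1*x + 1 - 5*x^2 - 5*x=n*(10*x - 2) - 5*x^2 - 4*x + 1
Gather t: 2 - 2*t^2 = 2 - 2*t^2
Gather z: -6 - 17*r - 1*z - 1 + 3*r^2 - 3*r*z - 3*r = 3*r^2 - 20*r + z*(-3*r - 1) - 7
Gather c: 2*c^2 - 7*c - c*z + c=2*c^2 + c*(-z - 6)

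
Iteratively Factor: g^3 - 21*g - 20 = (g + 4)*(g^2 - 4*g - 5) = (g - 5)*(g + 4)*(g + 1)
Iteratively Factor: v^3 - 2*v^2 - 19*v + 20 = (v + 4)*(v^2 - 6*v + 5) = (v - 1)*(v + 4)*(v - 5)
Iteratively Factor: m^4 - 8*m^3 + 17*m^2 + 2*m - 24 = (m - 2)*(m^3 - 6*m^2 + 5*m + 12) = (m - 4)*(m - 2)*(m^2 - 2*m - 3) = (m - 4)*(m - 2)*(m + 1)*(m - 3)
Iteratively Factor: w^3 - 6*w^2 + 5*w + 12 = (w + 1)*(w^2 - 7*w + 12) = (w - 4)*(w + 1)*(w - 3)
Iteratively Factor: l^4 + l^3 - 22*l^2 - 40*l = (l)*(l^3 + l^2 - 22*l - 40) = l*(l + 2)*(l^2 - l - 20) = l*(l + 2)*(l + 4)*(l - 5)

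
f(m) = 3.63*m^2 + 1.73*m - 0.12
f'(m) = 7.26*m + 1.73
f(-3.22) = 31.95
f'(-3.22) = -21.65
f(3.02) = 38.21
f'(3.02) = 23.66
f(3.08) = 39.64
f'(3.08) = 24.09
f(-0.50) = -0.08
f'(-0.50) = -1.90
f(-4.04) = 52.14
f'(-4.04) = -27.60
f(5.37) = 113.85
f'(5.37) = 40.72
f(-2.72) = 22.03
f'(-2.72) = -18.02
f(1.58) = 11.68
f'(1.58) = 13.20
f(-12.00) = 501.84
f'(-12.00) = -85.39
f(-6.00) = 120.18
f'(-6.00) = -41.83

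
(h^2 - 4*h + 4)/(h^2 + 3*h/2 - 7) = 2*(h - 2)/(2*h + 7)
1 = 1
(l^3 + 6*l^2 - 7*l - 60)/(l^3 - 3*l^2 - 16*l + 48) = (l + 5)/(l - 4)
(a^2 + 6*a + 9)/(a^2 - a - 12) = (a + 3)/(a - 4)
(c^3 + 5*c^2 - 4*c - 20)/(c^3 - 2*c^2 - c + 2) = (c^2 + 7*c + 10)/(c^2 - 1)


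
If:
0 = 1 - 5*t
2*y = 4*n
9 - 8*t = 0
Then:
No Solution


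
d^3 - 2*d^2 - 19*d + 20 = (d - 5)*(d - 1)*(d + 4)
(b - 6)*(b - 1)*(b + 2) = b^3 - 5*b^2 - 8*b + 12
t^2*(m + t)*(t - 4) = m*t^3 - 4*m*t^2 + t^4 - 4*t^3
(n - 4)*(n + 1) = n^2 - 3*n - 4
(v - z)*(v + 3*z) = v^2 + 2*v*z - 3*z^2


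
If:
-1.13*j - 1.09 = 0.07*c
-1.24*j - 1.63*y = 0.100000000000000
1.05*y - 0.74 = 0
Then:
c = 0.69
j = -1.01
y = 0.70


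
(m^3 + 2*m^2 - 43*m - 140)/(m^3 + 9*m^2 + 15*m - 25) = (m^2 - 3*m - 28)/(m^2 + 4*m - 5)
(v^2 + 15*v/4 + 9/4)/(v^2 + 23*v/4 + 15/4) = (v + 3)/(v + 5)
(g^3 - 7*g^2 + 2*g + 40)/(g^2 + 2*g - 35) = (g^2 - 2*g - 8)/(g + 7)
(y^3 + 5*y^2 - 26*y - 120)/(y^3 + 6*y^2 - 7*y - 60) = (y^2 + y - 30)/(y^2 + 2*y - 15)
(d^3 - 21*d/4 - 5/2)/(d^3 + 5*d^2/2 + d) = (d - 5/2)/d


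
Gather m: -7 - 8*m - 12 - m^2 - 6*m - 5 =-m^2 - 14*m - 24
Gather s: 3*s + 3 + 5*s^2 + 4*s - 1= 5*s^2 + 7*s + 2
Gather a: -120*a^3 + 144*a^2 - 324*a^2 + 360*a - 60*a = -120*a^3 - 180*a^2 + 300*a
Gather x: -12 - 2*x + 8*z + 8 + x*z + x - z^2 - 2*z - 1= x*(z - 1) - z^2 + 6*z - 5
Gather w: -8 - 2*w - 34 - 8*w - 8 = -10*w - 50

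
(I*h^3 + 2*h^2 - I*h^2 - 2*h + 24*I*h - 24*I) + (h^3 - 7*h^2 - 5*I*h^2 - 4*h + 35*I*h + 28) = h^3 + I*h^3 - 5*h^2 - 6*I*h^2 - 6*h + 59*I*h + 28 - 24*I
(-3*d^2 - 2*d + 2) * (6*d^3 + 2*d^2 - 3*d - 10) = -18*d^5 - 18*d^4 + 17*d^3 + 40*d^2 + 14*d - 20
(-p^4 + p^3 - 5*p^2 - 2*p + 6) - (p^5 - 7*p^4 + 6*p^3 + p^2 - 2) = -p^5 + 6*p^4 - 5*p^3 - 6*p^2 - 2*p + 8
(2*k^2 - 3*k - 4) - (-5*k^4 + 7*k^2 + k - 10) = 5*k^4 - 5*k^2 - 4*k + 6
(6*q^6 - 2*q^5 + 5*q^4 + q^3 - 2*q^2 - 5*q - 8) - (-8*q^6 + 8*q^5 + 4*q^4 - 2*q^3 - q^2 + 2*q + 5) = 14*q^6 - 10*q^5 + q^4 + 3*q^3 - q^2 - 7*q - 13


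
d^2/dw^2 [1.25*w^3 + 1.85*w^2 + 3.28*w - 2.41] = 7.5*w + 3.7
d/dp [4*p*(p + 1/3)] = 8*p + 4/3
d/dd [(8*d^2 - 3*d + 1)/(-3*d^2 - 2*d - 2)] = (-25*d^2 - 26*d + 8)/(9*d^4 + 12*d^3 + 16*d^2 + 8*d + 4)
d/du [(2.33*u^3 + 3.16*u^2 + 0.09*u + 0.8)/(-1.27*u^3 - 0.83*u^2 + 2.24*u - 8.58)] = (2.0793*u^4 + 10.667*u^3 - 49.7731*u^2 - 52.8976*u - 2.5642)/(1.6129*u^6 + 2.1082*u^5 - 5.0007*u^4 + 18.0748*u^3 + 19.2604*u^2 - 38.4384*u + 73.6164)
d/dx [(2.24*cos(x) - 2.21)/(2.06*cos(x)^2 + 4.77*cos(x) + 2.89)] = (4.6144*cos(x)^2 - 9.1052*cos(x) - 17.0153)*sin(x)/(4.2436*cos(x)^4 + 19.6524*cos(x)^3 + 34.6597*cos(x)^2 + 27.5706*cos(x) + 8.3521)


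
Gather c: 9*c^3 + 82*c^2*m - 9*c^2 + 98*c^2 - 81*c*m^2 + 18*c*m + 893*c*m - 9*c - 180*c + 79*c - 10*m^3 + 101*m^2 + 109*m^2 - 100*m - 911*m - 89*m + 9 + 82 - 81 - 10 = 9*c^3 + c^2*(82*m + 89) + c*(-81*m^2 + 911*m - 110) - 10*m^3 + 210*m^2 - 1100*m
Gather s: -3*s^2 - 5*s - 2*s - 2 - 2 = -3*s^2 - 7*s - 4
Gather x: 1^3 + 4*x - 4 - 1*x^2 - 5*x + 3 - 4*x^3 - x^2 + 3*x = -4*x^3 - 2*x^2 + 2*x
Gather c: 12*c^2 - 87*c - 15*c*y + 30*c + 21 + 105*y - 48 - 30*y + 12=12*c^2 + c*(-15*y - 57) + 75*y - 15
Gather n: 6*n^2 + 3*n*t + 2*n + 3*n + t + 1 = 6*n^2 + n*(3*t + 5) + t + 1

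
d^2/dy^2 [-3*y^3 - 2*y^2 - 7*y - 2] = -18*y - 4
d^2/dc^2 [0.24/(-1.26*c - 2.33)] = -0.762048/(1.26*c + 2.33)^3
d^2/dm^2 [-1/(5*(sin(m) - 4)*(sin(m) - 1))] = (4*sin(m)^3 - 11*sin(m)^2 - 8*sin(m) + 42)/(5*(sin(m) - 4)^3*(sin(m) - 1)^2)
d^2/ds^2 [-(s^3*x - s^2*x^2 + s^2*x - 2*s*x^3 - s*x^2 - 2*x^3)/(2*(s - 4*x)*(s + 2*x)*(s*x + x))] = x*(s^3 + 18*s^2*x - 12*s*x^2 + 56*x^3)/(-s^6 + 6*s^5*x + 12*s^4*x^2 - 88*s^3*x^3 - 96*s^2*x^4 + 384*s*x^5 + 512*x^6)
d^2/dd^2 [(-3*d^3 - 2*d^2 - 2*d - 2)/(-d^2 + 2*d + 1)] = 2*(21*d^3 + 30*d^2 + 3*d + 8)/(d^6 - 6*d^5 + 9*d^4 + 4*d^3 - 9*d^2 - 6*d - 1)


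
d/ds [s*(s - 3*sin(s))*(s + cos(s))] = -s*(s - 3*sin(s))*(sin(s) - 1) - s*(s + cos(s))*(3*cos(s) - 1) + (s - 3*sin(s))*(s + cos(s))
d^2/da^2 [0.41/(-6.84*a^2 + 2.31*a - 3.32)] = (38.364192*a^2 - 12.956328*a - 0.41*(13.68*a - 2.31)*(27.36*a - 4.62) + 18.621216)/(6.84*a^2 - 2.31*a + 3.32)^3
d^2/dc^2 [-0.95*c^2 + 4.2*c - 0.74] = -1.90000000000000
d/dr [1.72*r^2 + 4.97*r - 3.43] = 3.44*r + 4.97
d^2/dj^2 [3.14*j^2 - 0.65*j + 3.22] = 6.28000000000000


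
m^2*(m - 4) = m^3 - 4*m^2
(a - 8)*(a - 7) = a^2 - 15*a + 56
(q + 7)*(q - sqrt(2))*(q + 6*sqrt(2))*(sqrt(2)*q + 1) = sqrt(2)*q^4 + 7*sqrt(2)*q^3 + 11*q^3 - 7*sqrt(2)*q^2 + 77*q^2 - 49*sqrt(2)*q - 12*q - 84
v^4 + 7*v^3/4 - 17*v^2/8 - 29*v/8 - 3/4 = (v - 3/2)*(v + 1/4)*(v + 1)*(v + 2)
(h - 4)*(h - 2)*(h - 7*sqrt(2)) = h^3 - 7*sqrt(2)*h^2 - 6*h^2 + 8*h + 42*sqrt(2)*h - 56*sqrt(2)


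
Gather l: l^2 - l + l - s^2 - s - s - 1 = l^2 - s^2 - 2*s - 1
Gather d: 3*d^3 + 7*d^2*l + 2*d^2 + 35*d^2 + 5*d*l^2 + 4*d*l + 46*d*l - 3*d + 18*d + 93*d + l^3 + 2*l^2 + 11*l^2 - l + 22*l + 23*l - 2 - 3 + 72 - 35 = 3*d^3 + d^2*(7*l + 37) + d*(5*l^2 + 50*l + 108) + l^3 + 13*l^2 + 44*l + 32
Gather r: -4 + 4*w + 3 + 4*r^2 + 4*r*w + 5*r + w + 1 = 4*r^2 + r*(4*w + 5) + 5*w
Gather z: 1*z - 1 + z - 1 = 2*z - 2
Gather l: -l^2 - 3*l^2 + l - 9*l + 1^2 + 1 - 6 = -4*l^2 - 8*l - 4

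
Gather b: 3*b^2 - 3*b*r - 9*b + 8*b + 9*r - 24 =3*b^2 + b*(-3*r - 1) + 9*r - 24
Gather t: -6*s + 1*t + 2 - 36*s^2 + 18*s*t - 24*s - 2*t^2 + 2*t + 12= -36*s^2 - 30*s - 2*t^2 + t*(18*s + 3) + 14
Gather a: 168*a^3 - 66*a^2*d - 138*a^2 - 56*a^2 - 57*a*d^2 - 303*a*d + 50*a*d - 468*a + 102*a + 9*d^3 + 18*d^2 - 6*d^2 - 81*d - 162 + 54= 168*a^3 + a^2*(-66*d - 194) + a*(-57*d^2 - 253*d - 366) + 9*d^3 + 12*d^2 - 81*d - 108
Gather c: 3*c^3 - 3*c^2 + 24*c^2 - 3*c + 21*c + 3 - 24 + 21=3*c^3 + 21*c^2 + 18*c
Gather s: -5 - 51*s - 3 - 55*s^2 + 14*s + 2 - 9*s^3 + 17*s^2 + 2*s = -9*s^3 - 38*s^2 - 35*s - 6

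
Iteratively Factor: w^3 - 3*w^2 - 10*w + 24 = (w - 4)*(w^2 + w - 6) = (w - 4)*(w + 3)*(w - 2)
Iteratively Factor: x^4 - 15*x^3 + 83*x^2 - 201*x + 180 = (x - 3)*(x^3 - 12*x^2 + 47*x - 60) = (x - 5)*(x - 3)*(x^2 - 7*x + 12) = (x - 5)*(x - 4)*(x - 3)*(x - 3)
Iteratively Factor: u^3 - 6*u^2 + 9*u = (u)*(u^2 - 6*u + 9) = u*(u - 3)*(u - 3)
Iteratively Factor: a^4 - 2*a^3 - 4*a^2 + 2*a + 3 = (a - 3)*(a^3 + a^2 - a - 1) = (a - 3)*(a - 1)*(a^2 + 2*a + 1) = (a - 3)*(a - 1)*(a + 1)*(a + 1)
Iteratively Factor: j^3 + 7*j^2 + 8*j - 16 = (j + 4)*(j^2 + 3*j - 4) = (j + 4)^2*(j - 1)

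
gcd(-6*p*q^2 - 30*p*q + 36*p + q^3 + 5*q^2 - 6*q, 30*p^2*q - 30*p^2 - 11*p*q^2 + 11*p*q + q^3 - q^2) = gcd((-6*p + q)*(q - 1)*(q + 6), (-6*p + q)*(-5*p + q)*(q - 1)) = 6*p*q - 6*p - q^2 + q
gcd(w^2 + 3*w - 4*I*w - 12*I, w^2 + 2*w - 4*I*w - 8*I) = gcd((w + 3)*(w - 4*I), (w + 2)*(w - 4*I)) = w - 4*I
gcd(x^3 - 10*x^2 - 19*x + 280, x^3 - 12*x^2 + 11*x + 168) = x^2 - 15*x + 56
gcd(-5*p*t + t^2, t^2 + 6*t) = t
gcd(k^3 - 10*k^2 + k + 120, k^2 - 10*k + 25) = k - 5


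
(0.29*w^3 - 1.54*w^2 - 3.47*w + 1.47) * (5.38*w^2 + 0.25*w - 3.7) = 1.5602*w^5 - 8.2127*w^4 - 20.1266*w^3 + 12.7391*w^2 + 13.2065*w - 5.439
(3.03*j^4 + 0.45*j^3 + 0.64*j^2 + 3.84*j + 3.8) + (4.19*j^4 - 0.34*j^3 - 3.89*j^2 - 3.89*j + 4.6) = 7.22*j^4 + 0.11*j^3 - 3.25*j^2 - 0.0500000000000003*j + 8.4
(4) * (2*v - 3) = 8*v - 12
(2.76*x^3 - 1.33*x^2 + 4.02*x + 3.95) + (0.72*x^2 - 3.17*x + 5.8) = 2.76*x^3 - 0.61*x^2 + 0.85*x + 9.75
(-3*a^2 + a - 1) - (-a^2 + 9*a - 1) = -2*a^2 - 8*a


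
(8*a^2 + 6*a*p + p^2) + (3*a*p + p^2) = 8*a^2 + 9*a*p + 2*p^2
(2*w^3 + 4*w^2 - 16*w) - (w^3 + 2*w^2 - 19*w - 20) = w^3 + 2*w^2 + 3*w + 20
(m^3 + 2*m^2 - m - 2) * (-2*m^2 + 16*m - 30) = -2*m^5 + 12*m^4 + 4*m^3 - 72*m^2 - 2*m + 60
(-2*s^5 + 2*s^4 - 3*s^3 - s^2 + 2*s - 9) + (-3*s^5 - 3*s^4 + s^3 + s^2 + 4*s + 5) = -5*s^5 - s^4 - 2*s^3 + 6*s - 4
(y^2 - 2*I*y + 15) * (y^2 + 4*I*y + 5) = y^4 + 2*I*y^3 + 28*y^2 + 50*I*y + 75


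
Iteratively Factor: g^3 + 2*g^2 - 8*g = (g + 4)*(g^2 - 2*g) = g*(g + 4)*(g - 2)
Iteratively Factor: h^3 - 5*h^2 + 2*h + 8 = (h - 2)*(h^2 - 3*h - 4) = (h - 2)*(h + 1)*(h - 4)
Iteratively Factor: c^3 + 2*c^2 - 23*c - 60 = (c - 5)*(c^2 + 7*c + 12) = (c - 5)*(c + 3)*(c + 4)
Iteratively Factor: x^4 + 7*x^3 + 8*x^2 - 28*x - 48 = (x + 3)*(x^3 + 4*x^2 - 4*x - 16) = (x + 3)*(x + 4)*(x^2 - 4) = (x + 2)*(x + 3)*(x + 4)*(x - 2)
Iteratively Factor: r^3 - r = (r - 1)*(r^2 + r) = (r - 1)*(r + 1)*(r)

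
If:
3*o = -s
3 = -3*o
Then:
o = -1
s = 3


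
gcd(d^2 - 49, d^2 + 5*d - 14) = d + 7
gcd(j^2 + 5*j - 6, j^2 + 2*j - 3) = j - 1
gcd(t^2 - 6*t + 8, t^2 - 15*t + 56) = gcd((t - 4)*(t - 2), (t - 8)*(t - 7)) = 1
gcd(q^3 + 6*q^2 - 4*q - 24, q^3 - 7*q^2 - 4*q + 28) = q^2 - 4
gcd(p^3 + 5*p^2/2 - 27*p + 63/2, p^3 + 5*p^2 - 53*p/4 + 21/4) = p^2 + 11*p/2 - 21/2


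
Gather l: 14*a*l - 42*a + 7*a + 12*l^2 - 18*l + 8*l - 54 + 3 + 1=-35*a + 12*l^2 + l*(14*a - 10) - 50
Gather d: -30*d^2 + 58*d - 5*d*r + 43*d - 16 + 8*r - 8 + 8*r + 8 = -30*d^2 + d*(101 - 5*r) + 16*r - 16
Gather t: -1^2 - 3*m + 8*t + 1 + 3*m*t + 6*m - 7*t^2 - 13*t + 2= 3*m - 7*t^2 + t*(3*m - 5) + 2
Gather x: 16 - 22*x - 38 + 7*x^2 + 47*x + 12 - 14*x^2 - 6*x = -7*x^2 + 19*x - 10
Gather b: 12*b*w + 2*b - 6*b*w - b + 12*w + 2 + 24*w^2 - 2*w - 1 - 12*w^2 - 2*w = b*(6*w + 1) + 12*w^2 + 8*w + 1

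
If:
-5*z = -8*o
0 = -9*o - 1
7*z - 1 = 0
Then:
No Solution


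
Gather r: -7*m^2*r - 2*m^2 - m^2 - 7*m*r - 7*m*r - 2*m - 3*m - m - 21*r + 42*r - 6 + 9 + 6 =-3*m^2 - 6*m + r*(-7*m^2 - 14*m + 21) + 9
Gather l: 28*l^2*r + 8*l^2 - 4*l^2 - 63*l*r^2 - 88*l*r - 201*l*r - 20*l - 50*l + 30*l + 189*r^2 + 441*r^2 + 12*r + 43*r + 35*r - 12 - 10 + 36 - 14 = l^2*(28*r + 4) + l*(-63*r^2 - 289*r - 40) + 630*r^2 + 90*r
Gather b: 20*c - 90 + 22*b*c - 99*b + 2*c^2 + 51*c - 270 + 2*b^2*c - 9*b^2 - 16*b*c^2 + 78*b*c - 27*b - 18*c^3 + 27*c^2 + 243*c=b^2*(2*c - 9) + b*(-16*c^2 + 100*c - 126) - 18*c^3 + 29*c^2 + 314*c - 360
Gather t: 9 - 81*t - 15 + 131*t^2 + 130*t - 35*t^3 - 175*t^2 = -35*t^3 - 44*t^2 + 49*t - 6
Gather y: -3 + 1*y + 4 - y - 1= 0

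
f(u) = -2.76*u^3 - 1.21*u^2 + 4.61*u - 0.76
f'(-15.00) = -1822.09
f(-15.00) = 8972.84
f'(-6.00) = -278.95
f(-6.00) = 524.18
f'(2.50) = -53.19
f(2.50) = -39.92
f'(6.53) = -364.26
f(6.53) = -790.76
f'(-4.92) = -183.91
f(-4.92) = 275.97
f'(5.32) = -242.61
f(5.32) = -426.05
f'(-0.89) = 0.21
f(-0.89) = -3.88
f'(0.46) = 1.74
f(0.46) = 0.84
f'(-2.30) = -33.63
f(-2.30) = 15.82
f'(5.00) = -214.49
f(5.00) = -352.96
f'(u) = -8.28*u^2 - 2.42*u + 4.61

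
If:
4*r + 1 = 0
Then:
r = -1/4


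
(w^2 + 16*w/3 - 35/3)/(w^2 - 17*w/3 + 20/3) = (w + 7)/(w - 4)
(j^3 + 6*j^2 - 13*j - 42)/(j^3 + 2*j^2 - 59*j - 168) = (j^2 - j - 6)/(j^2 - 5*j - 24)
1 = 1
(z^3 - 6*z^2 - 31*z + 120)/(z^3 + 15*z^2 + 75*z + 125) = (z^2 - 11*z + 24)/(z^2 + 10*z + 25)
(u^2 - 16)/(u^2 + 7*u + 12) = (u - 4)/(u + 3)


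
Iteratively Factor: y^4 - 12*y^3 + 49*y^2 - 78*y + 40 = (y - 2)*(y^3 - 10*y^2 + 29*y - 20) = (y - 2)*(y - 1)*(y^2 - 9*y + 20) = (y - 5)*(y - 2)*(y - 1)*(y - 4)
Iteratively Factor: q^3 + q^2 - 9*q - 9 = (q + 1)*(q^2 - 9) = (q - 3)*(q + 1)*(q + 3)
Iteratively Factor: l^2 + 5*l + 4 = (l + 1)*(l + 4)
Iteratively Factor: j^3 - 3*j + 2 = (j - 1)*(j^2 + j - 2) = (j - 1)*(j + 2)*(j - 1)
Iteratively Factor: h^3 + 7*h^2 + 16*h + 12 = (h + 2)*(h^2 + 5*h + 6) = (h + 2)^2*(h + 3)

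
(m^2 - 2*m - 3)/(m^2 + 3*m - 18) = (m + 1)/(m + 6)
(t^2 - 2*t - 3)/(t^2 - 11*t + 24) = (t + 1)/(t - 8)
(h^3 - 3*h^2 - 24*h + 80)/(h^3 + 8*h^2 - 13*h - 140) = (h - 4)/(h + 7)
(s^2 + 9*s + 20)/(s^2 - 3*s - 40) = (s + 4)/(s - 8)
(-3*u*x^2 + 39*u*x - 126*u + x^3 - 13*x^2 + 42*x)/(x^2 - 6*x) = -3*u + 21*u/x + x - 7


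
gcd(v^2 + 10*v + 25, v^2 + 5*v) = v + 5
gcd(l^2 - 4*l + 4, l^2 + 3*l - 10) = l - 2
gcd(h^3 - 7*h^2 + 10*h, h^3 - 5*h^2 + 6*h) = h^2 - 2*h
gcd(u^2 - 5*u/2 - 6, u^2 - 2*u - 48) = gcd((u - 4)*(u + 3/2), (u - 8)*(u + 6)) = 1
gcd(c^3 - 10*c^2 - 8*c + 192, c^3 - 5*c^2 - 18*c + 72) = c^2 - 2*c - 24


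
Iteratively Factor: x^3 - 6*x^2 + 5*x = (x)*(x^2 - 6*x + 5) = x*(x - 1)*(x - 5)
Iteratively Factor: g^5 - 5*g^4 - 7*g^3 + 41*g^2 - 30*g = (g - 5)*(g^4 - 7*g^2 + 6*g) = (g - 5)*(g + 3)*(g^3 - 3*g^2 + 2*g) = (g - 5)*(g - 2)*(g + 3)*(g^2 - g) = (g - 5)*(g - 2)*(g - 1)*(g + 3)*(g)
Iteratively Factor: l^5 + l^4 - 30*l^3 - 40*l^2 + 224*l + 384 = (l + 4)*(l^4 - 3*l^3 - 18*l^2 + 32*l + 96) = (l + 2)*(l + 4)*(l^3 - 5*l^2 - 8*l + 48) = (l - 4)*(l + 2)*(l + 4)*(l^2 - l - 12) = (l - 4)*(l + 2)*(l + 3)*(l + 4)*(l - 4)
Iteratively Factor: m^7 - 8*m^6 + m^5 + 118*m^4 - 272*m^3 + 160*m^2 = (m - 4)*(m^6 - 4*m^5 - 15*m^4 + 58*m^3 - 40*m^2) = m*(m - 4)*(m^5 - 4*m^4 - 15*m^3 + 58*m^2 - 40*m) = m*(m - 4)*(m + 4)*(m^4 - 8*m^3 + 17*m^2 - 10*m) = m*(m - 4)*(m - 2)*(m + 4)*(m^3 - 6*m^2 + 5*m) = m^2*(m - 4)*(m - 2)*(m + 4)*(m^2 - 6*m + 5) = m^2*(m - 5)*(m - 4)*(m - 2)*(m + 4)*(m - 1)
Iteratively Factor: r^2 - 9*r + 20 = (r - 5)*(r - 4)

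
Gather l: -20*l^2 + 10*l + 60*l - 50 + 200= -20*l^2 + 70*l + 150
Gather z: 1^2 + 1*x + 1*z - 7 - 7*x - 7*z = -6*x - 6*z - 6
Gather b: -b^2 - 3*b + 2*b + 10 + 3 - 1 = -b^2 - b + 12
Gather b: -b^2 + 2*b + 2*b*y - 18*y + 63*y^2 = -b^2 + b*(2*y + 2) + 63*y^2 - 18*y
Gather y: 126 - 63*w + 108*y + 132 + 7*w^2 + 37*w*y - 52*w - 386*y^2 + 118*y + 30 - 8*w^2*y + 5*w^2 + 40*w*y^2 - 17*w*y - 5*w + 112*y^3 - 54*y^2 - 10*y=12*w^2 - 120*w + 112*y^3 + y^2*(40*w - 440) + y*(-8*w^2 + 20*w + 216) + 288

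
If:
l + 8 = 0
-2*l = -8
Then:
No Solution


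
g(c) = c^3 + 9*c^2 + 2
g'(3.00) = 81.00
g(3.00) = 110.00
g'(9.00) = 405.00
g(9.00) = 1460.00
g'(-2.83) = -26.91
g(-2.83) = 51.41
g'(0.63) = 12.53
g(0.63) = 5.82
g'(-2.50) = -26.25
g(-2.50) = 42.62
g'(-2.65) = -26.63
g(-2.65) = 46.59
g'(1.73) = 40.12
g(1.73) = 34.11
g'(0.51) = 9.96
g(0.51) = 4.47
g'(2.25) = 55.69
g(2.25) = 58.95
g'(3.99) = 119.58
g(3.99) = 208.80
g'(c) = 3*c^2 + 18*c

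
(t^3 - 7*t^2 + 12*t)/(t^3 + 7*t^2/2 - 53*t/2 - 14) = 2*t*(t - 3)/(2*t^2 + 15*t + 7)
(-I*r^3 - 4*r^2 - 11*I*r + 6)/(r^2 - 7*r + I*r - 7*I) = (-I*r^2 - 5*r - 6*I)/(r - 7)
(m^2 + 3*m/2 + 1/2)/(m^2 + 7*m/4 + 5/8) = 4*(m + 1)/(4*m + 5)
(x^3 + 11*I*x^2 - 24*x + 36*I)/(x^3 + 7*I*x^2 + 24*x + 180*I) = (x - I)/(x - 5*I)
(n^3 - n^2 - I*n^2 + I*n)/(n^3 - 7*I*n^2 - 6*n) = (n - 1)/(n - 6*I)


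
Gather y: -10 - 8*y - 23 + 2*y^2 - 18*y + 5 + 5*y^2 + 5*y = 7*y^2 - 21*y - 28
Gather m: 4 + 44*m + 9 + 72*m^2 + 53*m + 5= 72*m^2 + 97*m + 18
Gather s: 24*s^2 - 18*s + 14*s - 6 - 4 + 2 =24*s^2 - 4*s - 8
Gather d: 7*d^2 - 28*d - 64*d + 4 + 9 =7*d^2 - 92*d + 13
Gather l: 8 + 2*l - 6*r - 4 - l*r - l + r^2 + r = l*(1 - r) + r^2 - 5*r + 4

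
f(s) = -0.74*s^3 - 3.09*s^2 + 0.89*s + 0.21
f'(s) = -2.22*s^2 - 6.18*s + 0.89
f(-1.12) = -3.62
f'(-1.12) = 5.03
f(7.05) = -406.39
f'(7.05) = -153.02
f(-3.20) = -10.03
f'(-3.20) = -2.07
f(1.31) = -5.59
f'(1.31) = -11.02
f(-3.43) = -9.33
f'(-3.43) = -4.03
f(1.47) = -7.51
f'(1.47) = -12.99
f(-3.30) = -9.78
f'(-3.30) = -2.89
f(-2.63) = -10.04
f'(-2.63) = 1.79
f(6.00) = -265.53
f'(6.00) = -116.11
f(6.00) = -265.53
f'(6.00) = -116.11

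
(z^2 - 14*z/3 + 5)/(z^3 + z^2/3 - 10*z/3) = (z - 3)/(z*(z + 2))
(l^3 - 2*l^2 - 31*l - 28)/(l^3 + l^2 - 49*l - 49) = (l + 4)/(l + 7)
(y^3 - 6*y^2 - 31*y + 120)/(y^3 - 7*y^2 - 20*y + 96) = (y + 5)/(y + 4)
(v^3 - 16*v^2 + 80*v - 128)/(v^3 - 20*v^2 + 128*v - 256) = (v - 4)/(v - 8)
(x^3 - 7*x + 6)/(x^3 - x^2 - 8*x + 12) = (x - 1)/(x - 2)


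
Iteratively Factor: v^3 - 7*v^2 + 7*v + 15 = (v - 5)*(v^2 - 2*v - 3) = (v - 5)*(v - 3)*(v + 1)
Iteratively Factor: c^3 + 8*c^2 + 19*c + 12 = (c + 4)*(c^2 + 4*c + 3) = (c + 3)*(c + 4)*(c + 1)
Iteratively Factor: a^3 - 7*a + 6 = (a + 3)*(a^2 - 3*a + 2) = (a - 2)*(a + 3)*(a - 1)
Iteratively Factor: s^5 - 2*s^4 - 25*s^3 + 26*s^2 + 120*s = (s + 4)*(s^4 - 6*s^3 - s^2 + 30*s) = (s - 5)*(s + 4)*(s^3 - s^2 - 6*s) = (s - 5)*(s + 2)*(s + 4)*(s^2 - 3*s) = s*(s - 5)*(s + 2)*(s + 4)*(s - 3)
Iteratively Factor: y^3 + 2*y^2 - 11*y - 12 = (y + 4)*(y^2 - 2*y - 3) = (y - 3)*(y + 4)*(y + 1)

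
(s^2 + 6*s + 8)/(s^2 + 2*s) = (s + 4)/s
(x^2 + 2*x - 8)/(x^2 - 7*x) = (x^2 + 2*x - 8)/(x*(x - 7))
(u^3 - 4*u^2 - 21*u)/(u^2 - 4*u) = (u^2 - 4*u - 21)/(u - 4)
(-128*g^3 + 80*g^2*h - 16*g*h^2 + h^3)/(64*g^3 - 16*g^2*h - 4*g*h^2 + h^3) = (-8*g + h)/(4*g + h)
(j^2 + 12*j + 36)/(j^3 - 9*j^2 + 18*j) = (j^2 + 12*j + 36)/(j*(j^2 - 9*j + 18))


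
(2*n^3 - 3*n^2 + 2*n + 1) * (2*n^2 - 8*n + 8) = 4*n^5 - 22*n^4 + 44*n^3 - 38*n^2 + 8*n + 8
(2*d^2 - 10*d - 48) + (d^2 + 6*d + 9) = 3*d^2 - 4*d - 39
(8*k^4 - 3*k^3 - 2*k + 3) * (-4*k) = -32*k^5 + 12*k^4 + 8*k^2 - 12*k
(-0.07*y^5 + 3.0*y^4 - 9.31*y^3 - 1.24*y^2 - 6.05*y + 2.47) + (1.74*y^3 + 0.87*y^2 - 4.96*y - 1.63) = -0.07*y^5 + 3.0*y^4 - 7.57*y^3 - 0.37*y^2 - 11.01*y + 0.84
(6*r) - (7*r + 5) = -r - 5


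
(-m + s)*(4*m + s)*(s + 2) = -4*m^2*s - 8*m^2 + 3*m*s^2 + 6*m*s + s^3 + 2*s^2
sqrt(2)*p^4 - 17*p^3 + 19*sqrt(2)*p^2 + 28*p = p*(p - 7*sqrt(2))*(p - 2*sqrt(2))*(sqrt(2)*p + 1)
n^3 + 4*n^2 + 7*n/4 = n*(n + 1/2)*(n + 7/2)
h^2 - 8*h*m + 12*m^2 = (h - 6*m)*(h - 2*m)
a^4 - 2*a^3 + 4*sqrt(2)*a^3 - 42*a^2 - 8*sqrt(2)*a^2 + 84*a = a*(a - 2)*(a - 3*sqrt(2))*(a + 7*sqrt(2))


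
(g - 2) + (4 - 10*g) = 2 - 9*g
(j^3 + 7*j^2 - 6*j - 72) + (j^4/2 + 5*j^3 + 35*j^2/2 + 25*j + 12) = j^4/2 + 6*j^3 + 49*j^2/2 + 19*j - 60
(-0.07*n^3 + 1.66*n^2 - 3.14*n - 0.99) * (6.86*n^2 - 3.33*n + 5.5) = -0.4802*n^5 + 11.6207*n^4 - 27.4532*n^3 + 12.7948*n^2 - 13.9733*n - 5.445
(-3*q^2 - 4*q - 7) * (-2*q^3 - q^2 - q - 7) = 6*q^5 + 11*q^4 + 21*q^3 + 32*q^2 + 35*q + 49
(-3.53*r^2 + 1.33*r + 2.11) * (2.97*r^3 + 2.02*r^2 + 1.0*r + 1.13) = -10.4841*r^5 - 3.1805*r^4 + 5.4233*r^3 + 1.6033*r^2 + 3.6129*r + 2.3843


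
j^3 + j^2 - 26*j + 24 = (j - 4)*(j - 1)*(j + 6)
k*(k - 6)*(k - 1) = k^3 - 7*k^2 + 6*k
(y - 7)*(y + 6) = y^2 - y - 42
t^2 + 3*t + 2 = (t + 1)*(t + 2)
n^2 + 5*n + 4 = (n + 1)*(n + 4)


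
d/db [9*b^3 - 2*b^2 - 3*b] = 27*b^2 - 4*b - 3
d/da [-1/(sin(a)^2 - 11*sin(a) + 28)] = (2*sin(a) - 11)*cos(a)/(sin(a)^2 - 11*sin(a) + 28)^2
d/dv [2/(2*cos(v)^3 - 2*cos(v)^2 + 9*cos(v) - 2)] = 2*(6*cos(v)^2 - 4*cos(v) + 9)*sin(v)/(-21*cos(v)/2 + cos(2*v) - cos(3*v)/2 + 3)^2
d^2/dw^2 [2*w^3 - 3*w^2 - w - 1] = 12*w - 6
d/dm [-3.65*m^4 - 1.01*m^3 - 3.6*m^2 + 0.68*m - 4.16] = -14.6*m^3 - 3.03*m^2 - 7.2*m + 0.68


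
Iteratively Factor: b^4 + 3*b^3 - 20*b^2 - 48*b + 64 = (b - 4)*(b^3 + 7*b^2 + 8*b - 16) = (b - 4)*(b - 1)*(b^2 + 8*b + 16) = (b - 4)*(b - 1)*(b + 4)*(b + 4)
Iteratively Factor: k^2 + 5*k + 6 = (k + 2)*(k + 3)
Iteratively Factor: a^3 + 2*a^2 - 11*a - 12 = (a - 3)*(a^2 + 5*a + 4) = (a - 3)*(a + 1)*(a + 4)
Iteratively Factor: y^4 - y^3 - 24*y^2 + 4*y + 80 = (y - 2)*(y^3 + y^2 - 22*y - 40) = (y - 2)*(y + 2)*(y^2 - y - 20) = (y - 2)*(y + 2)*(y + 4)*(y - 5)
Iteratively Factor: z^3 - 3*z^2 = (z)*(z^2 - 3*z) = z*(z - 3)*(z)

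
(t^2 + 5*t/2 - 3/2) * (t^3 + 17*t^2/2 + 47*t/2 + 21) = t^5 + 11*t^4 + 173*t^3/4 + 67*t^2 + 69*t/4 - 63/2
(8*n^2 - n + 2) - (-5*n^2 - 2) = 13*n^2 - n + 4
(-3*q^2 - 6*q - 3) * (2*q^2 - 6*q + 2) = -6*q^4 + 6*q^3 + 24*q^2 + 6*q - 6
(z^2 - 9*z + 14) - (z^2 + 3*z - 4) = 18 - 12*z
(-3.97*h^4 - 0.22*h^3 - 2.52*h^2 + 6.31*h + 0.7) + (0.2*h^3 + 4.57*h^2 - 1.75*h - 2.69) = -3.97*h^4 - 0.02*h^3 + 2.05*h^2 + 4.56*h - 1.99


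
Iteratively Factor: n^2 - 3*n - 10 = (n + 2)*(n - 5)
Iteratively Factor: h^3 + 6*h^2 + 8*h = (h + 4)*(h^2 + 2*h) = h*(h + 4)*(h + 2)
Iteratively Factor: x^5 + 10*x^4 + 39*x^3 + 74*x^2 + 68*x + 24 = (x + 3)*(x^4 + 7*x^3 + 18*x^2 + 20*x + 8) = (x + 2)*(x + 3)*(x^3 + 5*x^2 + 8*x + 4) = (x + 1)*(x + 2)*(x + 3)*(x^2 + 4*x + 4) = (x + 1)*(x + 2)^2*(x + 3)*(x + 2)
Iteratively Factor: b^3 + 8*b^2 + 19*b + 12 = (b + 4)*(b^2 + 4*b + 3) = (b + 1)*(b + 4)*(b + 3)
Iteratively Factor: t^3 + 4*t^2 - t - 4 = (t + 4)*(t^2 - 1) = (t - 1)*(t + 4)*(t + 1)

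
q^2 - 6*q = q*(q - 6)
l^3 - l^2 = l^2*(l - 1)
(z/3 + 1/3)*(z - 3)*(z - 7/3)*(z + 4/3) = z^4/3 - z^3 - 37*z^2/27 + 83*z/27 + 28/9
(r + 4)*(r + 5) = r^2 + 9*r + 20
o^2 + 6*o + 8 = (o + 2)*(o + 4)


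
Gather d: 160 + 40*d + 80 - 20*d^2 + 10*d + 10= -20*d^2 + 50*d + 250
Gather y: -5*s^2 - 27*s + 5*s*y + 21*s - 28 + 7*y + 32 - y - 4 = -5*s^2 - 6*s + y*(5*s + 6)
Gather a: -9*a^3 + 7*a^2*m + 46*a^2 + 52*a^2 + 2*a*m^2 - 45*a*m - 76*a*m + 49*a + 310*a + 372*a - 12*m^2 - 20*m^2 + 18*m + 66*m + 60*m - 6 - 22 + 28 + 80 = -9*a^3 + a^2*(7*m + 98) + a*(2*m^2 - 121*m + 731) - 32*m^2 + 144*m + 80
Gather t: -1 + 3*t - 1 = 3*t - 2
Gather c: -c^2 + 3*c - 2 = -c^2 + 3*c - 2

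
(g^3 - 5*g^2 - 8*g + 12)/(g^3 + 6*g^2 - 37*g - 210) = (g^2 + g - 2)/(g^2 + 12*g + 35)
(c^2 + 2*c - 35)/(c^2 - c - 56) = (c - 5)/(c - 8)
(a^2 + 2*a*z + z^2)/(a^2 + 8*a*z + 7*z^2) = (a + z)/(a + 7*z)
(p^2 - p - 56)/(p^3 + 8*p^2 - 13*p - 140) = (p - 8)/(p^2 + p - 20)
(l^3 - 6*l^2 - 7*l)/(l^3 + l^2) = (l - 7)/l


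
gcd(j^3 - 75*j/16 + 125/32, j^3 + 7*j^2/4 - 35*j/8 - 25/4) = j + 5/2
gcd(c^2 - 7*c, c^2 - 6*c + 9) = 1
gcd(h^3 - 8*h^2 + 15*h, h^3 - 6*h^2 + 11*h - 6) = h - 3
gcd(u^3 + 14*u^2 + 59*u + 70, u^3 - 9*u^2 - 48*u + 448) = u + 7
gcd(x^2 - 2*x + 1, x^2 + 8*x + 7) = 1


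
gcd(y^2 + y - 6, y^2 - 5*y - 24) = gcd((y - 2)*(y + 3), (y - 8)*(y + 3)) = y + 3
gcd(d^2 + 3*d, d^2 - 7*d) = d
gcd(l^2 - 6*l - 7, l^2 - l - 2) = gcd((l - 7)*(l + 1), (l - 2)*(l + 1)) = l + 1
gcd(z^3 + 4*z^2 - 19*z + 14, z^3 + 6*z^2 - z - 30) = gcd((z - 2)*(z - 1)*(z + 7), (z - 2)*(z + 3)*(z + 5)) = z - 2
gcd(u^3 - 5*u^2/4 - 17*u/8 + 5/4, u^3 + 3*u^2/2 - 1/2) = u - 1/2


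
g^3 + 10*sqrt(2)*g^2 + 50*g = g*(g + 5*sqrt(2))^2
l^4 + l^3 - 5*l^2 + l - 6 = (l - 2)*(l + 3)*(l - I)*(l + I)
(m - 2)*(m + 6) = m^2 + 4*m - 12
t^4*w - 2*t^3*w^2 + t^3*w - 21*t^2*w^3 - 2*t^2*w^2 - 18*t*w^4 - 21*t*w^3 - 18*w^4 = (t - 6*w)*(t + w)*(t + 3*w)*(t*w + w)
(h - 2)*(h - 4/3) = h^2 - 10*h/3 + 8/3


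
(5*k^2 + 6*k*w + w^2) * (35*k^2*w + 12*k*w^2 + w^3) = 175*k^4*w + 270*k^3*w^2 + 112*k^2*w^3 + 18*k*w^4 + w^5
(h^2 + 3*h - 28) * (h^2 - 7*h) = h^4 - 4*h^3 - 49*h^2 + 196*h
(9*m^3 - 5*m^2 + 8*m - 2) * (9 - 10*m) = -90*m^4 + 131*m^3 - 125*m^2 + 92*m - 18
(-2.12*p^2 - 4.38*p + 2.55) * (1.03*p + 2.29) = -2.1836*p^3 - 9.3662*p^2 - 7.4037*p + 5.8395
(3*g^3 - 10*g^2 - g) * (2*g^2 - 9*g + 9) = 6*g^5 - 47*g^4 + 115*g^3 - 81*g^2 - 9*g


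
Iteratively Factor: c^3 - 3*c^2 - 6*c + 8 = (c - 4)*(c^2 + c - 2) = (c - 4)*(c + 2)*(c - 1)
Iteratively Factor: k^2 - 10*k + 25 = (k - 5)*(k - 5)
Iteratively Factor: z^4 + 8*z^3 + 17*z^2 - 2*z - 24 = (z + 4)*(z^3 + 4*z^2 + z - 6) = (z + 2)*(z + 4)*(z^2 + 2*z - 3) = (z - 1)*(z + 2)*(z + 4)*(z + 3)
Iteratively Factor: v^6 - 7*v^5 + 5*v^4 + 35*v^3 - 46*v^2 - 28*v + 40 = (v - 1)*(v^5 - 6*v^4 - v^3 + 34*v^2 - 12*v - 40) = (v - 2)*(v - 1)*(v^4 - 4*v^3 - 9*v^2 + 16*v + 20) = (v - 2)*(v - 1)*(v + 1)*(v^3 - 5*v^2 - 4*v + 20) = (v - 2)*(v - 1)*(v + 1)*(v + 2)*(v^2 - 7*v + 10) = (v - 5)*(v - 2)*(v - 1)*(v + 1)*(v + 2)*(v - 2)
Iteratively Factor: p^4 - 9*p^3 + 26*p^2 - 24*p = (p - 3)*(p^3 - 6*p^2 + 8*p) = (p - 4)*(p - 3)*(p^2 - 2*p) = p*(p - 4)*(p - 3)*(p - 2)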